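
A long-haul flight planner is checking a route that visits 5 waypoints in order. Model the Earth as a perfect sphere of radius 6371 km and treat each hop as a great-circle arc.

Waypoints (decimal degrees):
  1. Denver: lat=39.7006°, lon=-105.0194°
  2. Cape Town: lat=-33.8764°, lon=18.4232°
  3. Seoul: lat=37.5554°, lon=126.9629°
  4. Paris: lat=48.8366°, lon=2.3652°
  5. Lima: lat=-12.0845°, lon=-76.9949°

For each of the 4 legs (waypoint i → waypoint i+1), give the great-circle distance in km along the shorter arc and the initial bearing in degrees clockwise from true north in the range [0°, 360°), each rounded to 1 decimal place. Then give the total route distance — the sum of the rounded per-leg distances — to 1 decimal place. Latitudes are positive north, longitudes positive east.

Leg 1: dist=15020.2 km, bearing=101.2°
Leg 2: dist=13710.4 km, bearing=64.1°
Leg 3: dist=8967.1 km, bearing=326.7°
Leg 4: dist=10254.6 km, bearing=254.1°
Total: 47952.3 km

Leg 1: φ1=0.6929062, φ2=-0.5912547, Δφ=-1.2841609, Δλ=2.1544798 rad; a=sin²(Δφ/2)+cosφ1·cosφ2·sin²(Δλ/2)=0.8540447135; c=2·atan2(√a, √(1-a))=2.357585129; dist=6371·c=15020.175 ≈ 15020.2 km; running total=15020.2 km
Leg 1 bearing: y=sinΔλ·cosφ2=0.69278572, x=cosφ1·sinφ2-sinφ1·cosφ2·cosΔλ=-0.13659178; θ=atan2(y, x)=101.1536° ≈ 101.2°
Leg 2: φ1=-0.5912547, φ2=0.6554654, Δφ=1.2467201, Δλ=1.8943751 rad; a=sin²(Δφ/2)+cosφ1·cosφ2·sin²(Δλ/2)=0.7745154868; c=2·atan2(√a, √(1-a))=2.152000725; dist=6371·c=13710.397 ≈ 13710.4 km; running total=28730.6 km
Leg 2 bearing: y=sinΔλ·cosφ2=0.75162271, x=cosφ1·sinφ2-sinφ1·cosφ2·cosΔλ=0.36555204; θ=atan2(y, x)=64.0640° ≈ 64.1°
Leg 3: φ1=0.6554654, φ2=0.8523595, Δφ=0.1968941, Δλ=-2.1746401 rad; a=sin²(Δφ/2)+cosφ1·cosφ2·sin²(Δλ/2)=0.4187057994; c=2·atan2(√a, √(1-a))=1.407482931; dist=6371·c=8967.074 ≈ 8967.1 km; running total=37697.7 km
Leg 3 bearing: y=sinΔλ·cosφ2=-0.54181051, x=cosφ1·sinφ2-sinφ1·cosφ2·cosΔλ=0.82462499; θ=atan2(y, x)=-33.3065° <0 so +360° → 326.6935° ≈ 326.7°
Leg 4: φ1=0.8523595, φ2=-0.2109143, Δφ=-1.0632738, Δλ=-1.3850950 rad; a=sin²(Δφ/2)+cosφ1·cosφ2·sin²(Δλ/2)=0.5193866774; c=2·atan2(√a, √(1-a))=1.609579403; dist=6371·c=10254.630 ≈ 10254.6 km; running total=47952.3 km
Leg 4 bearing: y=sinΔλ·cosφ2=-0.96102792, x=cosφ1·sinφ2-sinφ1·cosφ2·cosΔλ=-0.27371878; θ=atan2(y, x)=-105.8979° <0 so +360° → 254.1021° ≈ 254.1°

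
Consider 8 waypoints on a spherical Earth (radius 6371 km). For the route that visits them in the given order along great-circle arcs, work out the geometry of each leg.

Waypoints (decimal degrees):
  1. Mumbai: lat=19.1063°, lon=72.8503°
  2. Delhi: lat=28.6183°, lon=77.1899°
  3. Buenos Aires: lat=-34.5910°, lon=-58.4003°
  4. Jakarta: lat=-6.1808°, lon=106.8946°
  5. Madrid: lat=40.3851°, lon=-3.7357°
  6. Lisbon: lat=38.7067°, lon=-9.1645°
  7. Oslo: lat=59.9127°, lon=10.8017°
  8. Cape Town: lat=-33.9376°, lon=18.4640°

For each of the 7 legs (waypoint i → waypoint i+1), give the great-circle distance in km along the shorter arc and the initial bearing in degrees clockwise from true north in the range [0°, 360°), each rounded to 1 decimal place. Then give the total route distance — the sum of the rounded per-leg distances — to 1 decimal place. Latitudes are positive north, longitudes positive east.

Leg 1: φ1=0.3334678, φ2=0.4994836, Δφ=0.1660157, Δλ=0.0757403 rad; a=sin²(Δφ/2)+cosφ1·cosφ2·sin²(Δλ/2)=0.0080635127; c=2·atan2(√a, √(1-a))=0.179836368; dist=6371·c=1145.737 ≈ 1145.7 km; running total=1145.7 km
Leg 1 bearing: y=sinΔλ·cosφ2=0.06642357, x=cosφ1·sinφ2-sinφ1·cosφ2·cosΔλ=0.16607793; θ=atan2(y, x)=21.7991° ≈ 21.8°
Leg 2: φ1=0.4994836, φ2=-0.6037268, Δφ=-1.1032104, Δλ=-2.3664954 rad; a=sin²(Δφ/2)+cosφ1·cosφ2·sin²(Δλ/2)=0.8940740876; c=2·atan2(√a, √(1-a))=2.478590779; dist=6371·c=15791.102 ≈ 15791.1 km; running total=16936.8 km
Leg 2 bearing: y=sinΔλ·cosφ2=-0.57608134, x=cosφ1·sinφ2-sinφ1·cosφ2·cosΔλ=-0.21668583; θ=atan2(y, x)=-110.6132° <0 so +360° → 249.3868° ≈ 249.4°
Leg 3: φ1=-0.6037268, φ2=-0.1078753, Δφ=0.4958515, Δλ=2.8849402 rad; a=sin²(Δφ/2)+cosφ1·cosφ2·sin²(Δλ/2)=0.8652543445; c=2·atan2(√a, √(1-a))=2.389862872; dist=6371·c=15225.816 ≈ 15225.8 km; running total=32162.6 km
Leg 3 bearing: y=sinΔλ·cosφ2=0.25236847, x=cosφ1·sinφ2-sinφ1·cosφ2·cosΔλ=-0.63456064; θ=atan2(y, x)=158.3120° ≈ 158.3°
Leg 4: φ1=-0.1078753, φ2=0.7048530, Δφ=0.8127283, Δλ=-1.9308630 rad; a=sin²(Δφ/2)+cosφ1·cosφ2·sin²(Δλ/2)=0.6682882227; c=2·atan2(√a, √(1-a))=1.914075177; dist=6371·c=12194.573 ≈ 12194.6 km; running total=44357.2 km
Leg 4 bearing: y=sinΔλ·cosφ2=-0.71286111, x=cosφ1·sinφ2-sinφ1·cosφ2·cosΔλ=0.61526038; θ=atan2(y, x)=-49.2030° <0 so +360° → 310.7970° ≈ 310.8°
Leg 5: φ1=0.7048530, φ2=0.6755594, Δφ=-0.0292936, Δλ=-0.0947504 rad; a=sin²(Δφ/2)+cosφ1·cosφ2·sin²(Δλ/2)=0.0015476015; c=2·atan2(√a, √(1-a))=0.078699442; dist=6371·c=501.394 ≈ 501.4 km; running total=44858.6 km
Leg 5 bearing: y=sinΔλ·cosφ2=-0.07382861, x=cosφ1·sinφ2-sinφ1·cosφ2·cosΔλ=-0.02702152; θ=atan2(y, x)=-110.1028° <0 so +360° → 249.8972° ≈ 249.9°
Leg 6: φ1=0.6755594, φ2=1.0456739, Δφ=0.3701145, Δλ=0.3484759 rad; a=sin²(Δφ/2)+cosφ1·cosφ2·sin²(Δλ/2)=0.0456139642; c=2·atan2(√a, √(1-a))=0.430464365; dist=6371·c=2742.488 ≈ 2742.5 km; running total=47601.1 km
Leg 6 bearing: y=sinΔλ·cosφ2=0.17118325, x=cosφ1·sinφ2-sinφ1·cosφ2·cosΔλ=0.38056487; θ=atan2(y, x)=24.2189° ≈ 24.2°
Leg 7: φ1=1.0456739, φ2=-0.5923229, Δφ=-1.6379967, Δλ=0.1337324 rad; a=sin²(Δφ/2)+cosφ1·cosφ2·sin²(Δλ/2)=0.5354317550; c=2·atan2(√a, √(1-a))=1.641719280; dist=6371·c=10459.394 ≈ 10459.4 km; running total=58060.5 km
Leg 7 bearing: y=sinΔλ·cosφ2=0.11062011, x=cosφ1·sinφ2-sinφ1·cosφ2·cosΔλ=-0.99133322; θ=atan2(y, x)=173.6329° ≈ 173.6°

Leg 1: dist=1145.7 km, bearing=21.8°
Leg 2: dist=15791.1 km, bearing=249.4°
Leg 3: dist=15225.8 km, bearing=158.3°
Leg 4: dist=12194.6 km, bearing=310.8°
Leg 5: dist=501.4 km, bearing=249.9°
Leg 6: dist=2742.5 km, bearing=24.2°
Leg 7: dist=10459.4 km, bearing=173.6°
Total: 58060.5 km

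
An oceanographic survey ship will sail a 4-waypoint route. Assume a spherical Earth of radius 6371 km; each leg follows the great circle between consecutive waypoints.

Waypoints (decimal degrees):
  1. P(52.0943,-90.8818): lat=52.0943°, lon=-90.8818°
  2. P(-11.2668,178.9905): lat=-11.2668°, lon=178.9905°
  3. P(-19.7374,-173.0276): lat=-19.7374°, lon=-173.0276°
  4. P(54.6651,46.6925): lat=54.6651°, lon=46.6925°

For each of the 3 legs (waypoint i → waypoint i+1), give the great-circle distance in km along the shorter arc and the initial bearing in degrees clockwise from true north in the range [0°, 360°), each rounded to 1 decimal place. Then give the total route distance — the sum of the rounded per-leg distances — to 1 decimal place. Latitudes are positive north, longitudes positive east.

Leg 1: dist=11002.3 km, bearing=263.1°
Leg 2: dist=1271.6 km, bearing=138.8°
Leg 3: dist=14896.2 km, bearing=329.1°
Total: 27170.1 km

Leg 1: φ1=0.9092171, φ2=-0.1966428, Δφ=-1.1058598, Δλ=4.7101602 rad; a=sin²(Δφ/2)+cosφ1·cosφ2·sin²(Δλ/2)=0.5777502709; c=2·atan2(√a, √(1-a))=1.726930465; dist=6371·c=11002.274 ≈ 11002.3 km; running total=11002.3 km
Leg 1 bearing: y=sinΔλ·cosφ2=-0.98072560, x=cosφ1·sinφ2-sinφ1·cosφ2·cosΔλ=-0.11830842; θ=atan2(y, x)=-96.8786° <0 so +360° → 263.1214° ≈ 263.1°
Leg 2: φ1=-0.1966428, φ2=-0.3444826, Δφ=-0.1478399, Δλ=-6.1438749 rad; a=sin²(Δφ/2)+cosφ1·cosφ2·sin²(Δλ/2)=0.0099257655; c=2·atan2(√a, √(1-a))=0.199587382; dist=6371·c=1271.571 ≈ 1271.6 km; running total=12273.9 km
Leg 2 bearing: y=sinΔλ·cosφ2=0.13070227, x=cosφ1·sinφ2-sinφ1·cosφ2·cosΔλ=-0.14908352; θ=atan2(y, x)=138.7588° ≈ 138.8°
Leg 3: φ1=-0.3444826, φ2=0.9540860, Δφ=1.2985686, Δλ=3.8348392 rad; a=sin²(Δφ/2)+cosφ1·cosφ2·sin²(Δλ/2)=0.8471098499; c=2·atan2(√a, √(1-a))=2.338131553; dist=6371·c=14896.236 ≈ 14896.2 km; running total=27170.1 km
Leg 3 bearing: y=sinΔλ·cosφ2=-0.36959042, x=cosφ1·sinφ2-sinφ1·cosφ2·cosΔλ=0.61762605; θ=atan2(y, x)=-30.8965° <0 so +360° → 329.1035° ≈ 329.1°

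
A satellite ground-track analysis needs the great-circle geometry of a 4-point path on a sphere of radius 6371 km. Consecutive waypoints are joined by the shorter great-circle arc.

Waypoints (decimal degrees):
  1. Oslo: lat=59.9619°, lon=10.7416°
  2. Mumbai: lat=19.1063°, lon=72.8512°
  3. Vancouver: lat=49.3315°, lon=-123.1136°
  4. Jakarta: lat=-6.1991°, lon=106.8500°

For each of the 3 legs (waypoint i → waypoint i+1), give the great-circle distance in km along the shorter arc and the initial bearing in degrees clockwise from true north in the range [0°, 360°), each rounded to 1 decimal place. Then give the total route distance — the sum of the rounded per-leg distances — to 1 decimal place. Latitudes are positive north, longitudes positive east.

Leg 1: dist=6637.6 km, bearing=104.7°
Leg 2: dist=12243.2 km, bearing=11.0°
Leg 3: dist=13333.6 km, bearing=298.6°
Total: 32214.4 km

Leg 1: φ1=1.0465326, φ2=0.3334678, Δφ=-0.7130647, Δλ=1.0840170 rad; a=sin²(Δφ/2)+cosφ1·cosφ2·sin²(Δλ/2)=0.2476894490; c=2·atan2(√a, √(1-a))=1.041853292; dist=6371·c=6637.647 ≈ 6637.6 km; running total=6637.6 km
Leg 1 bearing: y=sinΔλ·cosφ2=0.83515564, x=cosφ1·sinφ2-sinφ1·cosφ2·cosΔλ=-0.21879808; θ=atan2(y, x)=104.6807° ≈ 104.7°
Leg 2: φ1=0.3334678, φ2=0.8609971, Δφ=0.5275293, Δλ=-3.4202310 rad; a=sin²(Δφ/2)+cosφ1·cosφ2·sin²(Δλ/2)=0.6718804353; c=2·atan2(√a, √(1-a))=1.921715246; dist=6371·c=12243.248 ≈ 12243.2 km; running total=18880.8 km
Leg 2 bearing: y=sinΔλ·cosφ2=0.17924288, x=cosφ1·sinφ2-sinφ1·cosφ2·cosΔλ=0.92179198; θ=atan2(y, x)=11.0039° ≈ 11.0°
Leg 3: φ1=0.8609971, φ2=-0.1081947, Δφ=-0.9691918, Δλ=4.0136220 rad; a=sin²(Δφ/2)+cosφ1·cosφ2·sin²(Δλ/2)=0.7493317401; c=2·atan2(√a, √(1-a))=2.092852509; dist=6371·c=13333.563 ≈ 13333.6 km; running total=32214.4 km
Leg 3 bearing: y=sinΔλ·cosφ2=-0.76115899, x=cosφ1·sinφ2-sinφ1·cosφ2·cosΔλ=0.41469473; θ=atan2(y, x)=-61.4176° <0 so +360° → 298.5824° ≈ 298.6°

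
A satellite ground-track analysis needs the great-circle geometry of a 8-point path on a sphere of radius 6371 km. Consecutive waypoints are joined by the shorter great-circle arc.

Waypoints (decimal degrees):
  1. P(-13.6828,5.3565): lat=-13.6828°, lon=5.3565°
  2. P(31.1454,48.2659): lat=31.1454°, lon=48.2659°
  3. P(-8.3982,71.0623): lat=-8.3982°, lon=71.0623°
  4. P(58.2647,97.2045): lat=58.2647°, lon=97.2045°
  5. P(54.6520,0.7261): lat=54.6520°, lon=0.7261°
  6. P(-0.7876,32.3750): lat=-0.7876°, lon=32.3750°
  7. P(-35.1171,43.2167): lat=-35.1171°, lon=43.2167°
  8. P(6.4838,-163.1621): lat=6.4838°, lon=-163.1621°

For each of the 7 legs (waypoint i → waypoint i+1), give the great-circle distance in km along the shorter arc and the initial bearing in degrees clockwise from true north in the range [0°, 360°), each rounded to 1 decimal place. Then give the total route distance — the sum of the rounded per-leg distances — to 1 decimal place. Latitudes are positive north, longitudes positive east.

Leg 1: dist=6769.0 km, bearing=41.8°
Leg 2: dist=5022.7 km, bearing=147.3°
Leg 3: dist=7777.6 km, bearing=14.3°
Leg 4: dist=5420.6 km, bearing=310.1°
Leg 5: dist=6808.9 km, bearing=143.2°
Leg 6: dist=3979.2 km, bearing=164.7°
Leg 7: dist=15842.4 km, bearing=133.6°
Total: 51620.4 km

Leg 1: φ1=-0.2388099, φ2=0.5435898, Δφ=0.7823997, Δλ=0.7489103 rad; a=sin²(Δφ/2)+cosφ1·cosφ2·sin²(Δλ/2)=0.2566389598; c=2·atan2(√a, √(1-a))=1.062462896; dist=6371·c=6768.951 ≈ 6769.0 km; running total=6769.0 km
Leg 1 bearing: y=sinΔλ·cosφ2=0.58270293, x=cosφ1·sinφ2-sinφ1·cosφ2·cosΔλ=0.65081404; θ=atan2(y, x)=41.8395° ≈ 41.8°
Leg 2: φ1=0.5435898, φ2=-0.1465762, Δφ=-0.6901660, Δλ=0.3978722 rad; a=sin²(Δφ/2)+cosφ1·cosφ2·sin²(Δλ/2)=0.1474979866; c=2·atan2(√a, √(1-a))=0.788367503; dist=6371·c=5022.689 ≈ 5022.7 km; running total=11791.7 km
Leg 2 bearing: y=sinΔλ·cosφ2=0.38330292, x=cosφ1·sinφ2-sinφ1·cosφ2·cosΔλ=-0.59669774; θ=atan2(y, x)=147.2844° ≈ 147.3°
Leg 3: φ1=-0.1465762, φ2=1.0169109, Δφ=1.1634871, Δλ=0.4562675 rad; a=sin²(Δφ/2)+cosφ1·cosφ2·sin²(Δλ/2)=0.3285452566; c=2·atan2(√a, √(1-a))=1.220783894; dist=6371·c=7777.614 ≈ 7777.6 km; running total=19569.3 km
Leg 3 bearing: y=sinΔλ·cosφ2=0.23175397, x=cosφ1·sinφ2-sinφ1·cosφ2·cosΔλ=0.91033136; θ=atan2(y, x)=14.2831° ≈ 14.3°
Leg 4: φ1=1.0169109, φ2=0.9538573, Δφ=-0.0630535, Δλ=-1.6838657 rad; a=sin²(Δφ/2)+cosφ1·cosφ2·sin²(Δλ/2)=0.1703161470; c=2·atan2(√a, √(1-a))=0.850818894; dist=6371·c=5420.567 ≈ 5420.6 km; running total=24989.9 km
Leg 4 bearing: y=sinΔλ·cosφ2=-0.57484685, x=cosφ1·sinφ2-sinφ1·cosφ2·cosΔλ=0.48454652; θ=atan2(y, x)=-49.8720° <0 so +360° → 310.1280° ≈ 310.1°
Leg 5: φ1=0.9538573, φ2=-0.0137462, Δφ=-0.9676036, Δλ=0.5523775 rad; a=sin²(Δφ/2)+cosφ1·cosφ2·sin²(Δλ/2)=0.2593790738; c=2·atan2(√a, √(1-a))=1.068725475; dist=6371·c=6808.850 ≈ 6808.9 km; running total=31798.8 km
Leg 5 bearing: y=sinΔλ·cosφ2=0.52466306, x=cosφ1·sinφ2-sinφ1·cosφ2·cosΔλ=-0.70223568; θ=atan2(y, x)=143.2354° ≈ 143.2°
Leg 6: φ1=-0.0137462, φ2=-0.6129090, Δφ=-0.5991628, Δλ=0.1892234 rad; a=sin²(Δφ/2)+cosφ1·cosφ2·sin²(Δλ/2)=0.0943954929; c=2·atan2(√a, √(1-a))=0.624579614; dist=6371·c=3979.197 ≈ 3979.2 km; running total=35778.0 km
Leg 6 bearing: y=sinΔλ·cosφ2=0.15385855, x=cosφ1·sinφ2-sinφ1·cosφ2·cosΔλ=-0.56415200; θ=atan2(y, x)=164.7450° ≈ 164.7°
Leg 7: φ1=-0.6129090, φ2=0.1131637, Δφ=0.7260727, Δλ=-3.6019896 rad; a=sin²(Δφ/2)+cosφ1·cosφ2·sin²(Δλ/2)=0.8965392063; c=2·atan2(√a, √(1-a))=2.486642699; dist=6371·c=15842.401 ≈ 15842.4 km; running total=51620.4 km
Leg 7 bearing: y=sinΔλ·cosφ2=0.44146188, x=cosφ1·sinφ2-sinφ1·cosφ2·cosΔλ=-0.41968803; θ=atan2(y, x)=133.5516° ≈ 133.6°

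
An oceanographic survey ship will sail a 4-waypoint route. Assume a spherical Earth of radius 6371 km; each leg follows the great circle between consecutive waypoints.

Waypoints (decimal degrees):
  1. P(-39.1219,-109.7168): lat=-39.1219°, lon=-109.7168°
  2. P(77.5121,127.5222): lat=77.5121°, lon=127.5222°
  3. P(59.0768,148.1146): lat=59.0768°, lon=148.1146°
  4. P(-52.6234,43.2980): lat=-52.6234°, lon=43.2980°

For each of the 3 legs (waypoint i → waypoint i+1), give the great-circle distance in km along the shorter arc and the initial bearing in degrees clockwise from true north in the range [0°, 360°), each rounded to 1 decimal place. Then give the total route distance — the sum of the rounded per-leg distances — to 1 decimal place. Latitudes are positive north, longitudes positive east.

Leg 1: dist=15008.8 km, bearing=345.1°
Leg 2: dist=2188.4 km, bearing=147.5°
Leg 3: dist=15522.3 km, bearing=244.9°
Total: 32719.5 km

Leg 1: φ1=-0.6828060, φ2=1.3528414, Δφ=2.0356473, Δλ=4.1406017 rad; a=sin²(Δφ/2)+cosφ1·cosφ2·sin²(Δλ/2)=0.8534114642; c=2·atan2(√a, √(1-a))=2.355793142; dist=6371·c=15008.758 ≈ 15008.8 km; running total=15008.8 km
Leg 1 bearing: y=sinΔλ·cosφ2=-0.18183829, x=cosφ1·sinφ2-sinφ1·cosφ2·cosΔλ=0.68361991; θ=atan2(y, x)=-14.8954° <0 so +360° → 345.1046° ≈ 345.1°
Leg 2: φ1=1.3528414, φ2=1.0310847, Δφ=-0.3217567, Δλ=0.3594052 rad; a=sin²(Δφ/2)+cosφ1·cosφ2·sin²(Δλ/2)=0.0292092568; c=2·atan2(√a, √(1-a))=0.343500601; dist=6371·c=2188.442 ≈ 2188.4 km; running total=17197.2 km
Leg 2 bearing: y=sinΔλ·cosφ2=0.18074362, x=cosφ1·sinφ2-sinφ1·cosφ2·cosΔλ=-0.28417608; θ=atan2(y, x)=147.5425° ≈ 147.5°
Leg 3: φ1=1.0310847, φ2=-0.9184516, Δφ=-1.9495363, Δλ=-1.8293948 rad; a=sin²(Δφ/2)+cosφ1·cosφ2·sin²(Δλ/2)=0.8807411099; c=2·atan2(√a, √(1-a))=2.436393101; dist=6371·c=15522.260 ≈ 15522.3 km; running total=32719.5 km
Leg 3 bearing: y=sinΔλ·cosφ2=-0.58686649, x=cosφ1·sinφ2-sinφ1·cosφ2·cosΔλ=-0.27519549; θ=atan2(y, x)=-115.1230° <0 so +360° → 244.8770° ≈ 244.9°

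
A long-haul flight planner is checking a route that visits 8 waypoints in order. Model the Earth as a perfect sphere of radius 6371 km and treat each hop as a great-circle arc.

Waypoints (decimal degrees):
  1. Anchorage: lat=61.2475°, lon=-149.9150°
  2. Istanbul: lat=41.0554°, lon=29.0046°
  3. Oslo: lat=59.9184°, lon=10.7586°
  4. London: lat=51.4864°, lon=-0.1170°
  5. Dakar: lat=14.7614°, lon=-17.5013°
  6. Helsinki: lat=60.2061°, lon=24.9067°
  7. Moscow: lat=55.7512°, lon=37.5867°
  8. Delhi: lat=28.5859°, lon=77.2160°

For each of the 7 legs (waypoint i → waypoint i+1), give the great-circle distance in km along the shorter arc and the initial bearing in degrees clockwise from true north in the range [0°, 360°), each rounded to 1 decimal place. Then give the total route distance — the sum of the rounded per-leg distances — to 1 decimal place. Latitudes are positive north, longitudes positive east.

Leg 1: dist=8639.1 km, bearing=0.8°
Leg 2: dist=2444.5 km, bearing=335.2°
Leg 3: dist=1156.0 km, bearing=220.6°
Leg 4: dist=4368.3 km, bearing=207.1°
Leg 5: dist=6097.8 km, bearing=24.2°
Leg 6: dist=894.6 km, bearing=118.0°
Leg 7: dist=4346.9 km, bearing=117.4°
Total: 27947.2 km

Leg 1: φ1=1.0689705, φ2=0.7165519, Δφ=-0.3524186, Δλ=3.1227361 rad; a=sin²(Δφ/2)+cosφ1·cosφ2·sin²(Δλ/2)=0.3934278377; c=2·atan2(√a, √(1-a))=1.356004212; dist=6371·c=8639.103 ≈ 8639.1 km; running total=8639.1 km
Leg 1 bearing: y=sinΔλ·cosφ2=0.01421840, x=cosφ1·sinφ2-sinφ1·cosφ2·cosΔλ=0.97691726; θ=atan2(y, x)=0.8338° ≈ 0.8°
Leg 2: φ1=0.7165519, φ2=1.0457734, Δφ=0.3292215, Δλ=-0.3184528 rad; a=sin²(Δφ/2)+cosφ1·cosφ2·sin²(Δλ/2)=0.0363547377; c=2·atan2(√a, √(1-a))=0.383687583; dist=6371·c=2444.474 ≈ 2444.5 km; running total=11083.6 km
Leg 2 bearing: y=sinΔλ·cosφ2=-0.15693476, x=cosφ1·sinφ2-sinφ1·cosφ2·cosΔλ=0.33985845; θ=atan2(y, x)=-24.7858° <0 so +360° → 335.2142° ≈ 335.2°
Leg 3: φ1=1.0457734, φ2=0.8986072, Δφ=-0.1471662, Δλ=-0.1898150 rad; a=sin²(Δφ/2)+cosφ1·cosφ2·sin²(Δλ/2)=0.0082076559; c=2·atan2(√a, √(1-a))=0.181441008; dist=6371·c=1155.961 ≈ 1156.0 km; running total=12239.6 km
Leg 3 bearing: y=sinΔλ·cosφ2=-0.11748939, x=cosφ1·sinφ2-sinφ1·cosφ2·cosΔλ=-0.13695767; θ=atan2(y, x)=-139.3753° <0 so +360° → 220.6247° ≈ 220.6°
Leg 4: φ1=0.8986072, φ2=0.2576350, Δφ=-0.6409722, Δλ=-0.3034133 rad; a=sin²(Δφ/2)+cosφ1·cosφ2·sin²(Δλ/2)=0.1129949924; c=2·atan2(√a, √(1-a))=0.685646258; dist=6371·c=4368.252 ≈ 4368.3 km; running total=16607.9 km
Leg 4 bearing: y=sinΔλ·cosφ2=-0.28891817, x=cosφ1·sinφ2-sinφ1·cosφ2·cosΔλ=-0.56341351; θ=atan2(y, x)=-152.8513° <0 so +360° → 207.1487° ≈ 207.1°
Leg 5: φ1=0.2576350, φ2=1.0507947, Δφ=0.7931596, Δλ=0.7401592 rad; a=sin²(Δφ/2)+cosφ1·cosφ2·sin²(Δλ/2)=0.2120577157; c=2·atan2(√a, √(1-a))=0.957110590; dist=6371·c=6097.752 ≈ 6097.8 km; running total=22705.7 km
Leg 5 bearing: y=sinΔλ·cosφ2=0.33509966, x=cosφ1·sinφ2-sinφ1·cosφ2·cosΔλ=0.74569778; θ=atan2(y, x)=24.1981° ≈ 24.2°
Leg 6: φ1=1.0507947, φ2=0.9730420, Δφ=-0.0777527, Δλ=0.2213077 rad; a=sin²(Δφ/2)+cosφ1·cosφ2·sin²(Δλ/2)=0.0049206321; c=2·atan2(√a, √(1-a))=0.140409746; dist=6371·c=894.550 ≈ 894.6 km; running total=23600.3 km
Leg 6 bearing: y=sinΔλ·cosφ2=0.12353507, x=cosφ1·sinφ2-sinφ1·cosφ2·cosΔλ=-0.06576294; θ=atan2(y, x)=118.0283° ≈ 118.0°
Leg 7: φ1=0.9730420, φ2=0.4989181, Δφ=-0.4741239, Δλ=0.6916618 rad; a=sin²(Δφ/2)+cosφ1·cosφ2·sin²(Δλ/2)=0.1119384156; c=2·atan2(√a, √(1-a))=0.682302015; dist=6371·c=4346.946 ≈ 4346.9 km; running total=27947.2 km
Leg 7 bearing: y=sinΔλ·cosφ2=0.56006841, x=cosφ1·sinφ2-sinφ1·cosφ2·cosΔλ=-0.28975198; θ=atan2(y, x)=117.3548° ≈ 117.4°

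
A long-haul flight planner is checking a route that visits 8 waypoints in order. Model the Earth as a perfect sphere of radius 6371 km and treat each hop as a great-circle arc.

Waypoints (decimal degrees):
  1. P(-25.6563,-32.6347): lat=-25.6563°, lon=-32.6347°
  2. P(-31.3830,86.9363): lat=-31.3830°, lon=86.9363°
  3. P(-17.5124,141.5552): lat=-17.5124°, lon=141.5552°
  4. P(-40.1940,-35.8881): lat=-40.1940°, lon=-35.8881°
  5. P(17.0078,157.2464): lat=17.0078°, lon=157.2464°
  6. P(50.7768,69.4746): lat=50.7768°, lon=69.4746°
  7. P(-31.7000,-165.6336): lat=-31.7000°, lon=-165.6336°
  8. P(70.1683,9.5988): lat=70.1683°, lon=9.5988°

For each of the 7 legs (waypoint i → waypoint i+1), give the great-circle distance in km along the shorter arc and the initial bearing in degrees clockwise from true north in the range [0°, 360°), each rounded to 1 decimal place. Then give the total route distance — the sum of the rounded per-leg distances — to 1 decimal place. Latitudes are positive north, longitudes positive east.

Leg 1: dist=10994.5 km, bearing=131.3°
Leg 2: dist=5681.0 km, bearing=87.7°
Leg 3: dist=13593.0 km, bearing=182.3°
Leg 4: dist=17143.4 km, bearing=209.9°
Leg 5: dist=8397.0 km, bearing=319.3°
Leg 6: dist=15081.3 km, bearing=86.3°
Leg 7: dist=15727.4 km, bearing=2.6°
Total: 86617.6 km

Leg 1: φ1=-0.4477869, φ2=-0.5477367, Δφ=-0.0999498, Δλ=2.0869076 rad; a=sin²(Δφ/2)+cosφ1·cosφ2·sin²(Δλ/2)=0.5771473872; c=2·atan2(√a, √(1-a))=1.725709967; dist=6371·c=10994.498 ≈ 10994.5 km; running total=10994.5 km
Leg 1 bearing: y=sinΔλ·cosφ2=0.74250581, x=cosφ1·sinφ2-sinφ1·cosφ2·cosΔλ=-0.65182686; θ=atan2(y, x)=131.2791° ≈ 131.3°
Leg 2: φ1=-0.5477367, φ2=-0.3056490, Δφ=0.2420876, Δλ=0.9532796 rad; a=sin²(Δφ/2)+cosφ1·cosφ2·sin²(Δλ/2)=0.1859511821; c=2·atan2(√a, √(1-a))=0.891690310; dist=6371·c=5680.959 ≈ 5681.0 km; running total=16675.5 km
Leg 2 bearing: y=sinΔλ·cosφ2=0.77753032, x=cosφ1·sinφ2-sinφ1·cosφ2·cosΔλ=0.03065887; θ=atan2(y, x)=87.7419° ≈ 87.7°
Leg 3: φ1=-0.3056490, φ2=-0.7015176, Δφ=-0.3958686, Δλ=-3.0969698 rad; a=sin²(Δφ/2)+cosφ1·cosφ2·sin²(Δλ/2)=0.7667663980; c=2·atan2(√a, √(1-a))=2.133568387; dist=6371·c=13592.964 ≈ 13593.0 km; running total=30268.5 km
Leg 3 bearing: y=sinΔλ·cosφ2=-0.03407445, x=cosφ1·sinφ2-sinφ1·cosφ2·cosΔλ=-0.84509271; θ=atan2(y, x)=-177.6911° <0 so +360° → 182.3089° ≈ 182.3°
Leg 4: φ1=-0.7015176, φ2=0.2968421, Δφ=0.9983597, Δλ=3.3708329 rad; a=sin²(Δφ/2)+cosφ1·cosφ2·sin²(Δλ/2)=0.9500604833; c=2·atan2(√a, √(1-a))=2.690843438; dist=6371·c=17143.364 ≈ 17143.4 km; running total=47411.9 km
Leg 4 bearing: y=sinΔλ·cosφ2=-0.21729948, x=cosφ1·sinφ2-sinφ1·cosφ2·cosΔλ=-0.37757540; θ=atan2(y, x)=-150.0790° <0 so +360° → 209.9210° ≈ 209.9°
Leg 5: φ1=0.2968421, φ2=0.8862223, Δφ=0.5893802, Δλ=-1.5319069 rad; a=sin²(Δφ/2)+cosφ1·cosφ2·sin²(Δλ/2)=0.3749460631; c=2·atan2(√a, √(1-a))=1.318004658; dist=6371·c=8397.008 ≈ 8397.0 km; running total=55808.9 km
Leg 5 bearing: y=sinΔλ·cosφ2=-0.63186492, x=cosφ1·sinφ2-sinφ1·cosφ2·cosΔλ=0.73361623; θ=atan2(y, x)=-40.7384° <0 so +360° → 319.2616° ≈ 319.3°
Leg 6: φ1=0.8862223, φ2=-0.5532694, Δφ=-1.4394917, Δλ=-4.1034122 rad; a=sin²(Δφ/2)+cosφ1·cosφ2·sin²(Δλ/2)=0.8574153700; c=2·atan2(√a, √(1-a))=2.367178360; dist=6371·c=15081.293 ≈ 15081.3 km; running total=70890.2 km
Leg 6 bearing: y=sinΔλ·cosφ2=0.69786399, x=cosφ1·sinφ2-sinφ1·cosφ2·cosΔλ=0.04475341; θ=atan2(y, x)=86.3307° ≈ 86.3°
Leg 7: φ1=-0.5532694, φ2=1.2246679, Δφ=1.7779372, Δλ=3.0583823 rad; a=sin²(Δφ/2)+cosφ1·cosφ2·sin²(Δλ/2)=0.8909768748; c=2·atan2(√a, √(1-a))=2.468590353; dist=6371·c=15727.389 ≈ 15727.4 km; running total=86617.6 km
Leg 7 bearing: y=sinΔλ·cosφ2=0.02819724, x=cosφ1·sinφ2-sinφ1·cosφ2·cosΔλ=0.62269836; θ=atan2(y, x)=2.5927° ≈ 2.6°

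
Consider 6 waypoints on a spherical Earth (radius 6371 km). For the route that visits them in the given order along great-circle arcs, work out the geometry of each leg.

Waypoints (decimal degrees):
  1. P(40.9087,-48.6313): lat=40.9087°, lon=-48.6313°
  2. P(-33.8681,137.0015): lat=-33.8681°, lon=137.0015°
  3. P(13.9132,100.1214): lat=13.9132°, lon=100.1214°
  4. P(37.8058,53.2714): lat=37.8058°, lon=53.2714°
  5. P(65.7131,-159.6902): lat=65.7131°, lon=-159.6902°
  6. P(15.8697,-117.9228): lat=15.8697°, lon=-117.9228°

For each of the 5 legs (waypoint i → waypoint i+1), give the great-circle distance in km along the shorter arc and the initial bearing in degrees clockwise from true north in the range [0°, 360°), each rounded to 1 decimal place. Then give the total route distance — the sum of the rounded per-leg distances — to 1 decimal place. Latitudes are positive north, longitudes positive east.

Leg 1: dist=19087.9 km, bearing=325.8°
Leg 2: dist=6592.8 km, bearing=317.3°
Leg 3: dist=5313.6 km, bearing=308.9°
Leg 4: dist=8159.1 km, bearing=13.5°
Leg 5: dist=6340.4 km, bearing=130.2°
Total: 45493.8 km

Leg 1: φ1=0.7139915, φ2=-0.5911099, Δφ=-1.3051014, Δλ=3.2399036 rad; a=sin²(Δφ/2)+cosφ1·cosφ2·sin²(Δλ/2)=0.9947147436; c=2·atan2(√a, √(1-a))=2.996064731; dist=6371·c=19087.928 ≈ 19087.9 km; running total=19087.9 km
Leg 1 bearing: y=sinΔλ·cosφ2=-0.08149835, x=cosφ1·sinφ2-sinφ1·cosφ2·cosΔλ=0.11994711; θ=atan2(y, x)=-34.1942° <0 so +360° → 325.8058° ≈ 325.8°
Leg 2: φ1=-0.5911099, φ2=0.2428311, Δφ=0.8339410, Δλ=-0.6436792 rad; a=sin²(Δφ/2)+cosφ1·cosφ2·sin²(Δλ/2)=0.2446580859; c=2·atan2(√a, √(1-a))=1.034816361; dist=6371·c=6592.815 ≈ 6592.8 km; running total=25680.7 km
Leg 2 bearing: y=sinΔλ·cosφ2=-0.58253493, x=cosφ1·sinφ2-sinφ1·cosφ2·cosΔλ=0.63234095; θ=atan2(y, x)=-42.6524° <0 so +360° → 317.3476° ≈ 317.3°
Leg 3: φ1=0.2428311, φ2=0.6598357, Δφ=0.4170045, Δλ=-0.8176868 rad; a=sin²(Δφ/2)+cosφ1·cosφ2·sin²(Δλ/2)=0.1640532832; c=2·atan2(√a, √(1-a))=0.834034038; dist=6371·c=5313.631 ≈ 5313.6 km; running total=30994.3 km
Leg 3 bearing: y=sinΔλ·cosφ2=-0.57642475, x=cosφ1·sinφ2-sinφ1·cosφ2·cosΔλ=0.46507389; θ=atan2(y, x)=-51.1025° <0 so +360° → 308.8975° ≈ 308.9°
Leg 4: φ1=0.6598357, φ2=1.1469100, Δφ=0.4870743, Δλ=-3.7168811 rad; a=sin²(Δφ/2)+cosφ1·cosφ2·sin²(Δλ/2)=0.3569626189; c=2·atan2(√a, √(1-a))=1.280668448; dist=6371·c=8159.139 ≈ 8159.1 km; running total=39153.4 km
Leg 4 bearing: y=sinΔλ·cosφ2=0.22378205, x=cosφ1·sinφ2-sinφ1·cosφ2·cosΔλ=0.93170963; θ=atan2(y, x)=13.5057° ≈ 13.5°
Leg 5: φ1=1.1469100, φ2=0.2769785, Δφ=-0.8699314, Δλ=0.7289786 rad; a=sin²(Δφ/2)+cosφ1·cosφ2·sin²(Δλ/2)=0.2278341284; c=2·atan2(√a, √(1-a))=0.995204034; dist=6371·c=6340.445 ≈ 6340.4 km; running total=45493.8 km
Leg 5 bearing: y=sinΔλ·cosφ2=0.64072019, x=cosφ1·sinφ2-sinφ1·cosφ2·cosΔλ=-0.54146153; θ=atan2(y, x)=130.2006° ≈ 130.2°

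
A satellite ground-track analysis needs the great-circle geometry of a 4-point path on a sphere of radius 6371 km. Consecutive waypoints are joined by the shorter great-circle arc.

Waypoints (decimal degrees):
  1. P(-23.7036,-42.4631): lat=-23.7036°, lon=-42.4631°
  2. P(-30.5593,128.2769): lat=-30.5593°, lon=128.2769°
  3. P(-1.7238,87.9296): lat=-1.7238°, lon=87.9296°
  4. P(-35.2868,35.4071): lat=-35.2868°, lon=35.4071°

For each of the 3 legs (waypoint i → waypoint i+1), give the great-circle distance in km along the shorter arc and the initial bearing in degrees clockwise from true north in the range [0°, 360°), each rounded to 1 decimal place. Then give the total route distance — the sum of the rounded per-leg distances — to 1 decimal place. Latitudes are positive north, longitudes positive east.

Leg 1: dist=13901.0 km, bearing=170.3°
Leg 2: dist=5319.0 km, bearing=299.2°
Leg 3: dist=6569.6 km, bearing=229.0°
Total: 25789.6 km

Leg 1: φ1=-0.4137059, φ2=-0.5333604, Δφ=-0.1196545, Δλ=2.9799752 rad; a=sin²(Δφ/2)+cosφ1·cosφ2·sin²(Δλ/2)=0.7868959853; c=2·atan2(√a, √(1-a))=2.181924708; dist=6371·c=13901.042 ≈ 13901.0 km; running total=13901.0 km
Leg 1 bearing: y=sinΔλ·cosφ2=0.13856431, x=cosφ1·sinφ2-sinφ1·cosφ2·cosΔλ=-0.80719434; θ=atan2(y, x)=170.2594° ≈ 170.3°
Leg 2: φ1=-0.5333604, φ2=-0.0300860, Δφ=0.5032744, Δλ=-0.7041932 rad; a=sin²(Δφ/2)+cosφ1·cosφ2·sin²(Δλ/2)=0.1643632027; c=2·atan2(√a, √(1-a))=0.834870608; dist=6371·c=5318.961 ≈ 5319.0 km; running total=19220.0 km
Leg 2 bearing: y=sinΔλ·cosφ2=-0.64712618, x=cosφ1·sinφ2-sinφ1·cosφ2·cosΔλ=0.36141315; θ=atan2(y, x)=-60.8171° <0 so +360° → 299.1829° ≈ 299.2°
Leg 3: φ1=-0.0300860, φ2=-0.6158708, Δφ=-0.5857849, Δλ=-0.9166906 rad; a=sin²(Δφ/2)+cosφ1·cosφ2·sin²(Δλ/2)=0.2430939283; c=2·atan2(√a, √(1-a))=1.031173858; dist=6371·c=6569.609 ≈ 6569.6 km; running total=25789.6 km
Leg 3 bearing: y=sinΔλ·cosφ2=-0.64778617, x=cosφ1·sinφ2-sinφ1·cosφ2·cosΔλ=-0.56246792; θ=atan2(y, x)=-130.9675° <0 so +360° → 229.0325° ≈ 229.0°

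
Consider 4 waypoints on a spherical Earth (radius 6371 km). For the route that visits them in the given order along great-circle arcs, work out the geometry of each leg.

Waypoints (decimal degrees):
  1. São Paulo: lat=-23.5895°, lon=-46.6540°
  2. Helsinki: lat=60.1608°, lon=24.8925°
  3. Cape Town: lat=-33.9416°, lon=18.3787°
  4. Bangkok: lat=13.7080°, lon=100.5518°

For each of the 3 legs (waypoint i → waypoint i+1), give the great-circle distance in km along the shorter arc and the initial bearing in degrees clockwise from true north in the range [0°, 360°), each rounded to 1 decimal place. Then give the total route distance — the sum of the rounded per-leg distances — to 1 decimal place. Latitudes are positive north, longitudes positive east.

Leg 1: φ1=-0.4117144, φ2=1.0500040, Δφ=1.4617185, Δλ=1.2487220 rad; a=sin²(Δφ/2)+cosφ1·cosφ2·sin²(Δλ/2)=0.6013953943; c=2·atan2(√a, √(1-a))=1.775003417; dist=6371·c=11308.547 ≈ 11308.5 km; running total=11308.5 km
Leg 1 bearing: y=sinΔλ·cosφ2=0.47198305, x=cosφ1·sinφ2-sinφ1·cosφ2·cosΔλ=0.85796731; θ=atan2(y, x)=28.8160° ≈ 28.8°
Leg 2: φ1=1.0500040, φ2=-0.5923927, Δφ=-1.6423967, Δλ=-0.1136873 rad; a=sin²(Δφ/2)+cosφ1·cosφ2·sin²(Δλ/2)=0.5371019685; c=2·atan2(√a, √(1-a))=1.645068530; dist=6371·c=10480.732 ≈ 10480.7 km; running total=21789.2 km
Leg 2 bearing: y=sinΔλ·cosφ2=-0.09411272, x=cosφ1·sinφ2-sinφ1·cosφ2·cosΔλ=-0.99279231; θ=atan2(y, x)=-174.5848° <0 so +360° → 185.4152° ≈ 185.4°
Leg 3: φ1=-0.5923927, φ2=0.2392497, Δφ=0.8316424, Δλ=1.4341912 rad; a=sin²(Δφ/2)+cosφ1·cosφ2·sin²(Δλ/2)=0.5112776425; c=2·atan2(√a, √(1-a))=1.593353525; dist=6371·c=10151.255 ≈ 10151.3 km; running total=31940.5 km
Leg 3 bearing: y=sinΔλ·cosφ2=0.96246541, x=cosφ1·sinφ2-sinφ1·cosφ2·cosΔλ=0.27046551; θ=atan2(y, x)=74.3039° ≈ 74.3°

Leg 1: dist=11308.5 km, bearing=28.8°
Leg 2: dist=10480.7 km, bearing=185.4°
Leg 3: dist=10151.3 km, bearing=74.3°
Total: 31940.5 km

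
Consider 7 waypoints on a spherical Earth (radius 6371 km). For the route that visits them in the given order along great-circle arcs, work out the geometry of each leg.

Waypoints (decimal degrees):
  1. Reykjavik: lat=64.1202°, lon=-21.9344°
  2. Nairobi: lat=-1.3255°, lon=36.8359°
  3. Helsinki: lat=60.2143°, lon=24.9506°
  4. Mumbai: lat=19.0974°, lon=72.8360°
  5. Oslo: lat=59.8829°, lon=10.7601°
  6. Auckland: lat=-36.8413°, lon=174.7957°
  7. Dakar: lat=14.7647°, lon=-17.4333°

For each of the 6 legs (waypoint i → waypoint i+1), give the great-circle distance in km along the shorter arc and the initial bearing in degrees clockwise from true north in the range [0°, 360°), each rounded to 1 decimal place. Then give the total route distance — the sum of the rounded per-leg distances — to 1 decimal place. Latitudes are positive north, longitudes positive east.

Leg 1: φ1=1.1191086, φ2=-0.0231343, Δφ=-1.1422429, Δλ=1.0257352 rad; a=sin²(Δφ/2)+cosφ1·cosφ2·sin²(Δλ/2)=0.3972843066; c=2·atan2(√a, √(1-a))=1.363891852; dist=6371·c=8689.355 ≈ 8689.4 km; running total=8689.4 km
Leg 1 bearing: y=sinΔλ·cosφ2=0.85486681, x=cosφ1·sinφ2-sinφ1·cosφ2·cosΔλ=-0.47644589; θ=atan2(y, x)=119.1324° ≈ 119.1°
Leg 2: φ1=-0.0231343, φ2=1.0509378, Δφ=1.0740721, Δλ=-0.2074376 rad; a=sin²(Δφ/2)+cosφ1·cosφ2·sin²(Δλ/2)=0.2670492614; c=2·atan2(√a, √(1-a))=1.086143182; dist=6371·c=6919.818 ≈ 6919.8 km; running total=15609.2 km
Leg 2 bearing: y=sinΔλ·cosφ2=-0.10230873, x=cosφ1·sinφ2-sinφ1·cosφ2·cosΔλ=0.87890201; θ=atan2(y, x)=-6.6396° <0 so +360° → 353.3604° ≈ 353.4°
Leg 3: φ1=1.0509378, φ2=0.3333125, Δφ=-0.7176253, Δλ=0.8357579 rad; a=sin²(Δφ/2)+cosφ1·cosφ2·sin²(Δλ/2)=0.2006246899; c=2·atan2(√a, √(1-a))=0.928856030; dist=6371·c=5917.742 ≈ 5917.7 km; running total=21526.9 km
Leg 3 bearing: y=sinΔλ·cosφ2=0.70097882, x=cosφ1·sinφ2-sinφ1·cosφ2·cosΔλ=-0.38746146; θ=atan2(y, x)=118.9313° ≈ 118.9°
Leg 4: φ1=0.3333125, φ2=1.0451538, Δφ=0.7118413, Δλ=-1.0834288 rad; a=sin²(Δφ/2)+cosφ1·cosφ2·sin²(Δλ/2)=0.2474731392; c=2·atan2(√a, √(1-a))=1.041352119; dist=6371·c=6634.454 ≈ 6634.5 km; running total=28161.4 km
Leg 4 bearing: y=sinΔλ·cosφ2=-0.44334733, x=cosφ1·sinφ2-sinφ1·cosφ2·cosΔλ=0.74051596; θ=atan2(y, x)=-30.9090° <0 so +360° → 329.0910° ≈ 329.1°
Leg 5: φ1=1.0451538, φ2=-0.6430020, Δφ=-1.6881558, Δλ=2.8629613 rad; a=sin²(Δφ/2)+cosφ1·cosφ2·sin²(Δλ/2)=0.9523668281; c=2·atan2(√a, √(1-a))=2.701550379; dist=6371·c=17211.577 ≈ 17211.6 km; running total=45373.0 km
Leg 5 bearing: y=sinΔλ·cosφ2=0.22011437, x=cosφ1·sinφ2-sinφ1·cosφ2·cosΔλ=0.36470080; θ=atan2(y, x)=31.1130° ≈ 31.1°
Leg 6: φ1=-0.6430020, φ2=0.2576926, Δφ=0.9006946, Δλ=-3.3550290 rad; a=sin²(Δφ/2)+cosφ1·cosφ2·sin²(Δλ/2)=0.9545610418; c=2·atan2(√a, √(1-a))=2.711967825; dist=6371·c=17277.947 ≈ 17277.9 km; running total=62650.9 km
Leg 6 bearing: y=sinΔλ·cosφ2=0.20482533, x=cosφ1·sinφ2-sinφ1·cosφ2·cosΔλ=-0.36268943; θ=atan2(y, x)=150.5448° ≈ 150.5°

Leg 1: dist=8689.4 km, bearing=119.1°
Leg 2: dist=6919.8 km, bearing=353.4°
Leg 3: dist=5917.7 km, bearing=118.9°
Leg 4: dist=6634.5 km, bearing=329.1°
Leg 5: dist=17211.6 km, bearing=31.1°
Leg 6: dist=17277.9 km, bearing=150.5°
Total: 62650.9 km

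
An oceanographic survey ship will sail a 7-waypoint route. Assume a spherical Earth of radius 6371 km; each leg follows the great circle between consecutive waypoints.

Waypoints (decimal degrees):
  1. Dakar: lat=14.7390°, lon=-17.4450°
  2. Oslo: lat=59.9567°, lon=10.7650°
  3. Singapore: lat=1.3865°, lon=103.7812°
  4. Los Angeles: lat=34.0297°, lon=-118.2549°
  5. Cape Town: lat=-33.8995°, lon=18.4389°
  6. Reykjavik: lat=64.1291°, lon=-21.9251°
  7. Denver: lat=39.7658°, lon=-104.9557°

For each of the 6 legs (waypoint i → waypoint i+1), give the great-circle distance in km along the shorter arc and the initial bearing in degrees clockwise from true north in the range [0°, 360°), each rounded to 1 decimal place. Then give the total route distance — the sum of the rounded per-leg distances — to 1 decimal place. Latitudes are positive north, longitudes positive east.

Leg 1: φ1=0.2572441, φ2=1.0464418, Δφ=0.7891977, Δλ=0.4923574 rad; a=sin²(Δφ/2)+cosφ1·cosφ2·sin²(Δλ/2)=0.1765477426; c=2·atan2(√a, √(1-a))=0.867278189; dist=6371·c=5525.429 ≈ 5525.4 km; running total=5525.4 km
Leg 1 bearing: y=sinΔλ·cosφ2=0.23666159, x=cosφ1·sinφ2-sinφ1·cosφ2·cosΔλ=0.72491781; θ=atan2(y, x)=18.0801° ≈ 18.1°
Leg 2: φ1=1.0464418, φ2=0.0241990, Δφ=-1.0222428, Δλ=1.6234389 rad; a=sin²(Δφ/2)+cosφ1·cosφ2·sin²(Δλ/2)=0.5026950632; c=2·atan2(√a, √(1-a))=1.576186479; dist=6371·c=10041.884 ≈ 10041.9 km; running total=15567.3 km
Leg 2 bearing: y=sinΔλ·cosφ2=0.99832232, x=cosφ1·sinφ2-sinφ1·cosφ2·cosΔλ=0.05764971; θ=atan2(y, x)=86.6950° ≈ 86.7°
Leg 3: φ1=0.0241990, φ2=0.5939303, Δφ=0.5697313, Δλ=-3.8752610 rad; a=sin²(Δφ/2)+cosφ1·cosφ2·sin²(Δλ/2)=0.8009043874; c=2·atan2(√a, √(1-a))=2.216560326; dist=6371·c=14121.706 ≈ 14121.7 km; running total=29689.0 km
Leg 3 bearing: y=sinΔλ·cosφ2=0.55492832, x=cosφ1·sinφ2-sinφ1·cosφ2·cosΔλ=0.57435247; θ=atan2(y, x)=44.0146° ≈ 44.0°
Leg 4: φ1=0.5939303, φ2=-0.5916579, Δφ=-1.1855882, Δλ=2.3857569 rad; a=sin²(Δφ/2)+cosφ1·cosφ2·sin²(Δλ/2)=0.9063440640; c=2·atan2(√a, √(1-a))=2.519546949; dist=6371·c=16052.034 ≈ 16052.0 km; running total=45741.0 km
Leg 4 bearing: y=sinΔλ·cosφ2=0.56930636, x=cosφ1·sinφ2-sinφ1·cosφ2·cosΔλ=-0.12421061; θ=atan2(y, x)=102.3079° ≈ 102.3°
Leg 5: φ1=-0.5916579, φ2=1.1192639, Δφ=1.7109218, Δλ=-0.7044847 rad; a=sin²(Δφ/2)+cosφ1·cosφ2·sin²(Δλ/2)=0.6129422574; c=2·atan2(√a, √(1-a))=1.798647250; dist=6371·c=11459.182 ≈ 11459.2 km; running total=57200.2 km
Leg 5 bearing: y=sinΔλ·cosφ2=-0.28259494, x=cosφ1·sinφ2-sinφ1·cosφ2·cosΔλ=0.93226406; θ=atan2(y, x)=-16.8635° <0 so +360° → 343.1365° ≈ 343.1°
Leg 6: φ1=1.1192639, φ2=0.6940441, Δφ=-0.4252198, Δλ=-1.4491573 rad; a=sin²(Δφ/2)+cosφ1·cosφ2·sin²(Δλ/2)=0.1918787849; c=2·atan2(√a, √(1-a))=0.906833756; dist=6371·c=5777.438 ≈ 5777.4 km; running total=62977.6 km
Leg 6 bearing: y=sinΔλ·cosφ2=-0.76298588, x=cosφ1·sinφ2-sinφ1·cosφ2·cosΔλ=0.19518663; θ=atan2(y, x)=-75.6504° <0 so +360° → 284.3496° ≈ 284.3°

Leg 1: dist=5525.4 km, bearing=18.1°
Leg 2: dist=10041.9 km, bearing=86.7°
Leg 3: dist=14121.7 km, bearing=44.0°
Leg 4: dist=16052.0 km, bearing=102.3°
Leg 5: dist=11459.2 km, bearing=343.1°
Leg 6: dist=5777.4 km, bearing=284.3°
Total: 62977.6 km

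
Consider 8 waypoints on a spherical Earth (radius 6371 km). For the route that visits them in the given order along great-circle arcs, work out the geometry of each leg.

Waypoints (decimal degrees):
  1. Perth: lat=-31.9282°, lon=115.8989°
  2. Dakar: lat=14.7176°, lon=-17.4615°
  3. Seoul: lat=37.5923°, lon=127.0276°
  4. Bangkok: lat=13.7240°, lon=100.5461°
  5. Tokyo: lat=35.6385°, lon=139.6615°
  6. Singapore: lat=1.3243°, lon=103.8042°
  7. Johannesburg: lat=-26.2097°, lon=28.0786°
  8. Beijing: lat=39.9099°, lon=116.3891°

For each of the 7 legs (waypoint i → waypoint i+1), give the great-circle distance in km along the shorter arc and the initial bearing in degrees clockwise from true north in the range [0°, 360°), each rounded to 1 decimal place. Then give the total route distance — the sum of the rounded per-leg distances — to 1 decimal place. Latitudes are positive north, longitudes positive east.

Leg 1: dist=14929.4 km, bearing=259.1°
Leg 2: dist=13116.5 km, bearing=31.4°
Leg 3: dist=3727.0 km, bearing=231.7°
Leg 4: dist=4596.9 km, bearing=50.9°
Leg 5: dist=5312.9 km, bearing=232.3°
Leg 6: dist=8653.4 km, bearing=242.8°
Leg 7: dist=11703.5 km, bearing=52.6°
Total: 62039.6 km

Leg 1: φ1=-0.5572522, φ2=0.2568706, Δφ=0.8141228, Δλ=-2.3275781 rad; a=sin²(Δφ/2)+cosφ1·cosφ2·sin²(Δλ/2)=0.8489761782; c=2·atan2(√a, √(1-a))=2.343330563; dist=6371·c=14929.359 ≈ 14929.4 km; running total=14929.4 km
Leg 1 bearing: y=sinΔλ·cosφ2=-0.70319471, x=cosφ1·sinφ2-sinφ1·cosφ2·cosΔλ=-0.13557177; θ=atan2(y, x)=-100.9124° <0 so +360° → 259.0876° ≈ 259.1°
Leg 2: φ1=0.2568706, φ2=0.6561094, Δφ=0.3992388, Δλ=2.5218105 rad; a=sin²(Δφ/2)+cosφ1·cosφ2·sin²(Δλ/2)=0.7344243294; c=2·atan2(√a, √(1-a))=2.058783167; dist=6371·c=13116.508 ≈ 13116.5 km; running total=28045.9 km
Leg 2 bearing: y=sinΔλ·cosφ2=0.46025526, x=cosφ1·sinφ2-sinφ1·cosφ2·cosΔλ=0.75388728; θ=atan2(y, x)=31.4045° ≈ 31.4°
Leg 3: φ1=0.6561094, φ2=0.2395290, Δφ=-0.4165804, Δλ=-0.4621894 rad; a=sin²(Δφ/2)+cosφ1·cosφ2·sin²(Δλ/2)=0.0831426850; c=2·atan2(√a, √(1-a))=0.584995393; dist=6371·c=3727.006 ≈ 3727.0 km; running total=31772.9 km
Leg 3 bearing: y=sinΔλ·cosφ2=-0.43317805, x=cosφ1·sinφ2-sinφ1·cosφ2·cosΔλ=-0.34245684; θ=atan2(y, x)=-128.3288° <0 so +360° → 231.6712° ≈ 231.7°
Leg 4: φ1=0.2395290, φ2=0.6220092, Δφ=0.3824802, Δλ=0.6826925 rad; a=sin²(Δφ/2)+cosφ1·cosφ2·sin²(Δλ/2)=0.1246024118; c=2·atan2(√a, √(1-a))=0.721531233; dist=6371·c=4596.875 ≈ 4596.9 km; running total=36369.8 km
Leg 4 bearing: y=sinΔλ·cosφ2=0.51272567, x=cosφ1·sinφ2-sinφ1·cosφ2·cosΔλ=0.41643606; θ=atan2(y, x)=50.9165° ≈ 50.9°
Leg 5: φ1=0.6220092, φ2=0.0231134, Δφ=-0.5988958, Δλ=-0.6258279 rad; a=sin²(Δφ/2)+cosφ1·cosφ2·sin²(Δλ/2)=0.1640131158; c=2·atan2(√a, √(1-a))=0.833925567; dist=6371·c=5312.940 ≈ 5312.9 km; running total=41682.7 km
Leg 5 bearing: y=sinΔλ·cosφ2=-0.58561205, x=cosφ1·sinφ2-sinφ1·cosφ2·cosΔλ=-0.45333187; θ=atan2(y, x)=-127.7440° <0 so +360° → 232.2560° ≈ 232.3°
Leg 6: φ1=0.0231134, φ2=-0.4574456, Δφ=-0.4805590, Δλ=-1.3216610 rad; a=sin²(Δφ/2)+cosφ1·cosφ2·sin²(Δλ/2)=0.3945256946; c=2·atan2(√a, √(1-a))=1.358251020; dist=6371·c=8653.417 ≈ 8653.4 km; running total=50336.1 km
Leg 6 bearing: y=sinΔλ·cosφ2=-0.86948396, x=cosφ1·sinφ2-sinφ1·cosφ2·cosΔλ=-0.44665236; θ=atan2(y, x)=-117.1895° <0 so +360° → 242.8105° ≈ 242.8°
Leg 7: φ1=-0.4574456, φ2=0.6965592, Δφ=1.1540047, Δλ=1.5413090 rad; a=sin²(Δφ/2)+cosφ1·cosφ2·sin²(Δλ/2)=0.6315349168; c=2·atan2(√a, √(1-a))=1.836999067; dist=6371·c=11703.521 ≈ 11703.5 km; running total=62039.6 km
Leg 7 bearing: y=sinΔλ·cosφ2=0.76672085, x=cosφ1·sinφ2-sinφ1·cosφ2·cosΔλ=0.58560516; θ=atan2(y, x)=52.6282° ≈ 52.6°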